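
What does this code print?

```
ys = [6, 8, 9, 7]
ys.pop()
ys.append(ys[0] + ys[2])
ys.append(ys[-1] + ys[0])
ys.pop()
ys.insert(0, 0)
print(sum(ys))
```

38

pop() removes 7 → [6, 8, 9]
append ys[0]+ys[2] = 6+9 = 15 → [6, 8, 9, 15]
append ys[-1]+ys[0] = 15+6 = 21 → [6, 8, 9, 15, 21]
pop() removes 21 → [6, 8, 9, 15]
insert 0 at 0 → [0, 6, 8, 9, 15]
sum = 38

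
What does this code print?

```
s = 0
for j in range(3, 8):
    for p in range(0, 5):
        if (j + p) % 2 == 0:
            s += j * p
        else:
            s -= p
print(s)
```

j=3,p=0: odd sum, s = 0-0 = 0
j=3,p=1: even sum, s = 0+3 = 3
j=3,p=2: odd sum, s = 3-2 = 1
j=3,p=3: even sum, s = 1+9 = 10
j=3,p=4: odd sum, s = 10-4 = 6
j=4,p=0: even sum, s = 6+0 = 6
j=4,p=1: odd sum, s = 6-1 = 5
j=4,p=2: even sum, s = 5+8 = 13
j=4,p=3: odd sum, s = 13-3 = 10
j=4,p=4: even sum, s = 10+16 = 26
j=5,p=0: odd sum, s = 26-0 = 26
j=5,p=1: even sum, s = 26+5 = 31
j=5,p=2: odd sum, s = 31-2 = 29
j=5,p=3: even sum, s = 29+15 = 44
j=5,p=4: odd sum, s = 44-4 = 40
j=6,p=0: even sum, s = 40+0 = 40
j=6,p=1: odd sum, s = 40-1 = 39
j=6,p=2: even sum, s = 39+12 = 51
j=6,p=3: odd sum, s = 51-3 = 48
j=6,p=4: even sum, s = 48+24 = 72
j=7,p=0: odd sum, s = 72-0 = 72
j=7,p=1: even sum, s = 72+7 = 79
j=7,p=2: odd sum, s = 79-2 = 77
j=7,p=3: even sum, s = 77+21 = 98
j=7,p=4: odd sum, s = 98-4 = 94

94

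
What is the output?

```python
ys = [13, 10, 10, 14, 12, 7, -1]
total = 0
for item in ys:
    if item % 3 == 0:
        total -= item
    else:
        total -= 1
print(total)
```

-18

item=13: not %3==0, total = 0-1 = -1
item=10: not %3==0, total = (-1)-1 = -2
item=10: not %3==0, total = (-2)-1 = -3
item=14: not %3==0, total = (-3)-1 = -4
item=12: %3==0, total = (-4)-12 = -16
item=7: not %3==0, total = (-16)-1 = -17
item=-1: not %3==0, total = (-17)-1 = -18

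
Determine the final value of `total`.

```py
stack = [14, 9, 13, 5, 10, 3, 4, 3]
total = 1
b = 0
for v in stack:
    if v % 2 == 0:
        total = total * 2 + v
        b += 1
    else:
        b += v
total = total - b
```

v=14: even, total = 1*2+14 = 16; b=1
v=9: not even; b=10
v=13: not even; b=23
v=5: not even; b=28
v=10: even, total = 16*2+10 = 42; b=29
v=3: not even; b=32
v=4: even, total = 42*2+4 = 88; b=33
v=3: not even; b=36
total-b = 88-36 = 52

52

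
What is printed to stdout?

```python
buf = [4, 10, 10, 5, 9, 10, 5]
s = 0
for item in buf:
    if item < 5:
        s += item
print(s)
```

4

item=4: <5, s = 0+4 = 4
item=10: not <5
item=10: not <5
item=5: not <5
item=9: not <5
item=10: not <5
item=5: not <5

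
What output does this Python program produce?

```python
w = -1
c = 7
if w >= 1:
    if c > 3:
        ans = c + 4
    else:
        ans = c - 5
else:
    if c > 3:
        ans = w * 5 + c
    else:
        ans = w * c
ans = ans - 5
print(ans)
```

-3

w=-1, c=7
w >= 1 is False; c > 3 is True
→ ans = w * 5 + c = 2
ans = 2-5 = -3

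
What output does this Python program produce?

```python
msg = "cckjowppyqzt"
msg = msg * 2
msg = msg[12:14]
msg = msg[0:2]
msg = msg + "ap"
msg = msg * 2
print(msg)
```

ccapccap

repeat ×2 → 'cckjowppyqztcckjowppyqzt'
slice [12:14] → 'cc'
slice [0:2] → 'cc'
+ 'ap' → 'ccap'
repeat ×2 → 'ccapccap'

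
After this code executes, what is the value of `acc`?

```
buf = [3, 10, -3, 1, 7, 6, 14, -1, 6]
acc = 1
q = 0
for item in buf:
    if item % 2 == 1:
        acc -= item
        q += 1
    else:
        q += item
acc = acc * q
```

item=3: odd, acc = 1-3 = -2; q=1
item=10: not odd; q=11
item=-3: odd, acc = (-2)-(-3) = 1; q=12
item=1: odd, acc = 1-1 = 0; q=13
item=7: odd, acc = 0-7 = -7; q=14
item=6: not odd; q=20
item=14: not odd; q=34
item=-1: odd, acc = (-7)-(-1) = -6; q=35
item=6: not odd; q=41
acc*q = (-6)*41 = -246

-246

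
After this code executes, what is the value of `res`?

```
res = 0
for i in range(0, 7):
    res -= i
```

-21

i=0: res = 0-0 = 0
i=1: res = 0-1 = -1
i=2: res = (-1)-2 = -3
i=3: res = (-3)-3 = -6
i=4: res = (-6)-4 = -10
i=5: res = (-10)-5 = -15
i=6: res = (-15)-6 = -21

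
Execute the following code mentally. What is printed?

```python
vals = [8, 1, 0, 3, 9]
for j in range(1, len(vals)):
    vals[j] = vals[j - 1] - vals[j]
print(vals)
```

j=1: vals[1] = 8-1 = 7 → [8, 7, 0, 3, 9]
j=2: vals[2] = 7-0 = 7 → [8, 7, 7, 3, 9]
j=3: vals[3] = 7-3 = 4 → [8, 7, 7, 4, 9]
j=4: vals[4] = 4-9 = -5 → [8, 7, 7, 4, -5]

[8, 7, 7, 4, -5]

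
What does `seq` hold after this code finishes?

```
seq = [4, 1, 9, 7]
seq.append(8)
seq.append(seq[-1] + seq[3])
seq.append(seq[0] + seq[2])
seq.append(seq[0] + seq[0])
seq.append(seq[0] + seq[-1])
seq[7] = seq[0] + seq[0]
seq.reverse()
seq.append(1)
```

[12, 8, 13, 15, 8, 7, 9, 1, 4, 1]

append 8 → [4, 1, 9, 7, 8]
append seq[-1]+seq[3] = 8+7 = 15 → [4, 1, 9, 7, 8, 15]
append seq[0]+seq[2] = 4+9 = 13 → [4, 1, 9, 7, 8, 15, 13]
append seq[0]+seq[0] = 4+4 = 8 → [4, 1, 9, 7, 8, 15, 13, 8]
append seq[0]+seq[-1] = 4+8 = 12 → [4, 1, 9, 7, 8, 15, 13, 8, 12]
seq[7] = seq[0]+seq[0] = 4+4 = 8 → [4, 1, 9, 7, 8, 15, 13, 8, 12]
reverse → [12, 8, 13, 15, 8, 7, 9, 1, 4]
append 1 → [12, 8, 13, 15, 8, 7, 9, 1, 4, 1]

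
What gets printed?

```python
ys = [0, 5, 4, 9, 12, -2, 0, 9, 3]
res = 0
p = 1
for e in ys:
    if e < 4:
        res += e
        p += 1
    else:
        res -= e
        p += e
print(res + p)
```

6

e=0: <4, res = 0+0 = 0; p=2
e=5: not <4, res = 0-5 = -5; p=7
e=4: not <4, res = (-5)-4 = -9; p=11
e=9: not <4, res = (-9)-9 = -18; p=20
e=12: not <4, res = (-18)-12 = -30; p=32
e=-2: <4, res = (-30)+(-2) = -32; p=33
e=0: <4, res = (-32)+0 = -32; p=34
e=9: not <4, res = (-32)-9 = -41; p=43
e=3: <4, res = (-41)+3 = -38; p=44
res+p = (-38)+44 = 6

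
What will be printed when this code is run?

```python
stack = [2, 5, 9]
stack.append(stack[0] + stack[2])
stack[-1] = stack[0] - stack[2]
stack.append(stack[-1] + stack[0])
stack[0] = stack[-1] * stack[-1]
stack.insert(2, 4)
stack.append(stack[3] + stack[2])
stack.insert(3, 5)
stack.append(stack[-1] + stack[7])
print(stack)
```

append stack[0]+stack[2] = 2+9 = 11 → [2, 5, 9, 11]
stack[-1] = stack[0]-stack[2] = 2-9 = -7 → [2, 5, 9, -7]
append stack[-1]+stack[0] = (-7)+2 = -5 → [2, 5, 9, -7, -5]
stack[0] = stack[-1]*stack[-1] = (-5)*(-5) = 25 → [25, 5, 9, -7, -5]
insert 4 at 2 → [25, 5, 4, 9, -7, -5]
append stack[3]+stack[2] = 9+4 = 13 → [25, 5, 4, 9, -7, -5, 13]
insert 5 at 3 → [25, 5, 4, 5, 9, -7, -5, 13]
append stack[-1]+stack[7] = 13+13 = 26 → [25, 5, 4, 5, 9, -7, -5, 13, 26]

[25, 5, 4, 5, 9, -7, -5, 13, 26]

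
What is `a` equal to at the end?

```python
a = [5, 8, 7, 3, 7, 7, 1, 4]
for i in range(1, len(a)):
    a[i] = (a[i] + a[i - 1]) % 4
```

[5, 1, 0, 3, 2, 1, 2, 2]

i=1: a[1] = (8+5)%4 = 1 → [5, 1, 7, 3, 7, 7, 1, 4]
i=2: a[2] = (7+1)%4 = 0 → [5, 1, 0, 3, 7, 7, 1, 4]
i=3: a[3] = (3+0)%4 = 3 → [5, 1, 0, 3, 7, 7, 1, 4]
i=4: a[4] = (7+3)%4 = 2 → [5, 1, 0, 3, 2, 7, 1, 4]
i=5: a[5] = (7+2)%4 = 1 → [5, 1, 0, 3, 2, 1, 1, 4]
i=6: a[6] = (1+1)%4 = 2 → [5, 1, 0, 3, 2, 1, 2, 4]
i=7: a[7] = (4+2)%4 = 2 → [5, 1, 0, 3, 2, 1, 2, 2]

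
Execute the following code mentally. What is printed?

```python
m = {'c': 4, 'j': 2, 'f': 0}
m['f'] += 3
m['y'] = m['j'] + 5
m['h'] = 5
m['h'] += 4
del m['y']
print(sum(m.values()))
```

m['f'] = 0+3 = 3 → {'c': 4, 'j': 2, 'f': 3}
m['y'] = m['j']+5 = 7 → {'c': 4, 'j': 2, 'f': 3, 'y': 7}
m['h'] = 5 → {'c': 4, 'j': 2, 'f': 3, 'y': 7, 'h': 5}
m['h'] = 5+4 = 9 → {'c': 4, 'j': 2, 'f': 3, 'y': 7, 'h': 9}
del 'y' → {'c': 4, 'j': 2, 'f': 3, 'h': 9}
sum of values = 18

18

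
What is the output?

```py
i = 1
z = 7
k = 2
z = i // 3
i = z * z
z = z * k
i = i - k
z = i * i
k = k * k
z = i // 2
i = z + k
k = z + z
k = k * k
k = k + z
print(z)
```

z = 1//3 = 0
i = 0*0 = 0
z = 0*2 = 0
i = 0-2 = -2
z = (-2)*(-2) = 4
k = 2*2 = 4
z = (-2)//2 = -1
i = (-1)+4 = 3
k = (-1)+(-1) = -2
k = (-2)*(-2) = 4
k = 4+(-1) = 3

-1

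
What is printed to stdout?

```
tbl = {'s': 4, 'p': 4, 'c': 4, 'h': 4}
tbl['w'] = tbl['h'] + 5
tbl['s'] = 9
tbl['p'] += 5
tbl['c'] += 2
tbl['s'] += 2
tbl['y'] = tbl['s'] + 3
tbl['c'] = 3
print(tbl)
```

tbl['w'] = tbl['h']+5 = 9 → {'s': 4, 'p': 4, 'c': 4, 'h': 4, 'w': 9}
tbl['s'] = 9 → {'s': 9, 'p': 4, 'c': 4, 'h': 4, 'w': 9}
tbl['p'] = 4+5 = 9 → {'s': 9, 'p': 9, 'c': 4, 'h': 4, 'w': 9}
tbl['c'] = 4+2 = 6 → {'s': 9, 'p': 9, 'c': 6, 'h': 4, 'w': 9}
tbl['s'] = 9+2 = 11 → {'s': 11, 'p': 9, 'c': 6, 'h': 4, 'w': 9}
tbl['y'] = tbl['s']+3 = 14 → {'s': 11, 'p': 9, 'c': 6, 'h': 4, 'w': 9, 'y': 14}
tbl['c'] = 3 → {'s': 11, 'p': 9, 'c': 3, 'h': 4, 'w': 9, 'y': 14}

{'s': 11, 'p': 9, 'c': 3, 'h': 4, 'w': 9, 'y': 14}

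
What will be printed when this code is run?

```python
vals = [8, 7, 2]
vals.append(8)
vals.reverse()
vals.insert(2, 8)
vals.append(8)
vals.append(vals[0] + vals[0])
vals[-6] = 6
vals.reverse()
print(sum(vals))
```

append 8 → [8, 7, 2, 8]
reverse → [8, 2, 7, 8]
insert 8 at 2 → [8, 2, 8, 7, 8]
append 8 → [8, 2, 8, 7, 8, 8]
append vals[0]+vals[0] = 8+8 = 16 → [8, 2, 8, 7, 8, 8, 16]
vals[-6] = 6 → [8, 6, 8, 7, 8, 8, 16]
reverse → [16, 8, 8, 7, 8, 6, 8]
sum = 61

61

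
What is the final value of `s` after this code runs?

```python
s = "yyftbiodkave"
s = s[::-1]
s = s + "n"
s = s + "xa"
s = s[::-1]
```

'axnyyftbiodkave'

reverse → 'evakdoibtfyy'
+ 'n' → 'evakdoibtfyyn'
+ 'xa' → 'evakdoibtfyynxa'
reverse → 'axnyyftbiodkave'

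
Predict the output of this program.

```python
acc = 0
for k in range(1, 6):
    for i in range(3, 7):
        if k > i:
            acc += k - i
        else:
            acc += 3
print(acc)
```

k=1,i=3: not 1>3, acc = 0+3 = 3
k=1,i=4: not 1>4, acc = 3+3 = 6
k=1,i=5: not 1>5, acc = 6+3 = 9
k=1,i=6: not 1>6, acc = 9+3 = 12
k=2,i=3: not 2>3, acc = 12+3 = 15
k=2,i=4: not 2>4, acc = 15+3 = 18
k=2,i=5: not 2>5, acc = 18+3 = 21
k=2,i=6: not 2>6, acc = 21+3 = 24
k=3,i=3: not 3>3, acc = 24+3 = 27
k=3,i=4: not 3>4, acc = 27+3 = 30
k=3,i=5: not 3>5, acc = 30+3 = 33
k=3,i=6: not 3>6, acc = 33+3 = 36
k=4,i=3: 4>3, acc = 36+1 = 37
k=4,i=4: not 4>4, acc = 37+3 = 40
k=4,i=5: not 4>5, acc = 40+3 = 43
k=4,i=6: not 4>6, acc = 43+3 = 46
k=5,i=3: 5>3, acc = 46+2 = 48
k=5,i=4: 5>4, acc = 48+1 = 49
k=5,i=5: not 5>5, acc = 49+3 = 52
k=5,i=6: not 5>6, acc = 52+3 = 55

55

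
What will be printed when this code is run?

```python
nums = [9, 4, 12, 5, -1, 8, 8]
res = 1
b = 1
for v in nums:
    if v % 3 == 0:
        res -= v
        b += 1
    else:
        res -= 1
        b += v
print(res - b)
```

v=9: %3==0, res = 1-9 = -8; b=2
v=4: not %3==0, res = (-8)-1 = -9; b=6
v=12: %3==0, res = (-9)-12 = -21; b=7
v=5: not %3==0, res = (-21)-1 = -22; b=12
v=-1: not %3==0, res = (-22)-1 = -23; b=11
v=8: not %3==0, res = (-23)-1 = -24; b=19
v=8: not %3==0, res = (-24)-1 = -25; b=27
res-b = (-25)-27 = -52

-52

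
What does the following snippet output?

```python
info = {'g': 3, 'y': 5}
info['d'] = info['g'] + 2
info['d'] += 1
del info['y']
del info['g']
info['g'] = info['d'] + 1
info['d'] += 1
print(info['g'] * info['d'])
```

info['d'] = info['g']+2 = 5 → {'g': 3, 'y': 5, 'd': 5}
info['d'] = 5+1 = 6 → {'g': 3, 'y': 5, 'd': 6}
del 'y' → {'g': 3, 'd': 6}
del 'g' → {'d': 6}
info['g'] = info['d']+1 = 7 → {'d': 6, 'g': 7}
info['d'] = 6+1 = 7 → {'d': 7, 'g': 7}
info['g']*info['d'] = 7*7 = 49

49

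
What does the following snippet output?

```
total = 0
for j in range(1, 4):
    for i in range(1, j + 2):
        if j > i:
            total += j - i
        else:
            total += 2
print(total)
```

16

j=1,i=1: not 1>1, total = 0+2 = 2
j=1,i=2: not 1>2, total = 2+2 = 4
j=2,i=1: 2>1, total = 4+1 = 5
j=2,i=2: not 2>2, total = 5+2 = 7
j=2,i=3: not 2>3, total = 7+2 = 9
j=3,i=1: 3>1, total = 9+2 = 11
j=3,i=2: 3>2, total = 11+1 = 12
j=3,i=3: not 3>3, total = 12+2 = 14
j=3,i=4: not 3>4, total = 14+2 = 16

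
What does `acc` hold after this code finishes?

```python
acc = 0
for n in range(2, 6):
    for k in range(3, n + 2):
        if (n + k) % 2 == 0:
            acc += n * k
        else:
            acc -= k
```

40

n=2,k=3: odd sum, acc = 0-3 = -3
n=3,k=3: even sum, acc = (-3)+9 = 6
n=3,k=4: odd sum, acc = 6-4 = 2
n=4,k=3: odd sum, acc = 2-3 = -1
n=4,k=4: even sum, acc = (-1)+16 = 15
n=4,k=5: odd sum, acc = 15-5 = 10
n=5,k=3: even sum, acc = 10+15 = 25
n=5,k=4: odd sum, acc = 25-4 = 21
n=5,k=5: even sum, acc = 21+25 = 46
n=5,k=6: odd sum, acc = 46-6 = 40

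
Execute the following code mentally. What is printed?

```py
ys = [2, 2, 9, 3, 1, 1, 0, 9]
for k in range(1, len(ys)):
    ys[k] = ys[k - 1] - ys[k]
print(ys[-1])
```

k=1: ys[1] = 2-2 = 0 → [2, 0, 9, 3, 1, 1, 0, 9]
k=2: ys[2] = 0-9 = -9 → [2, 0, -9, 3, 1, 1, 0, 9]
k=3: ys[3] = (-9)-3 = -12 → [2, 0, -9, -12, 1, 1, 0, 9]
k=4: ys[4] = (-12)-1 = -13 → [2, 0, -9, -12, -13, 1, 0, 9]
k=5: ys[5] = (-13)-1 = -14 → [2, 0, -9, -12, -13, -14, 0, 9]
k=6: ys[6] = (-14)-0 = -14 → [2, 0, -9, -12, -13, -14, -14, 9]
k=7: ys[7] = (-14)-9 = -23 → [2, 0, -9, -12, -13, -14, -14, -23]

-23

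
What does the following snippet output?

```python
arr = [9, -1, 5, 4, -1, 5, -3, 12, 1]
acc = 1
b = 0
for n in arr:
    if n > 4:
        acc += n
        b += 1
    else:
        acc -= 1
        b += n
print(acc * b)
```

108

n=9: >4, acc = 1+9 = 10; b=1
n=-1: not >4, acc = 10-1 = 9; b=0
n=5: >4, acc = 9+5 = 14; b=1
n=4: not >4, acc = 14-1 = 13; b=5
n=-1: not >4, acc = 13-1 = 12; b=4
n=5: >4, acc = 12+5 = 17; b=5
n=-3: not >4, acc = 17-1 = 16; b=2
n=12: >4, acc = 16+12 = 28; b=3
n=1: not >4, acc = 28-1 = 27; b=4
acc*b = 27*4 = 108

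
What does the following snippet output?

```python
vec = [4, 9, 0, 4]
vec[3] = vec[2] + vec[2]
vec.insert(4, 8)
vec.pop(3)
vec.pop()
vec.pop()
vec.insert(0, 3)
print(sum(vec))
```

vec[3] = vec[2]+vec[2] = 0+0 = 0 → [4, 9, 0, 0]
insert 8 at 4 → [4, 9, 0, 0, 8]
pop(3) removes 0 → [4, 9, 0, 8]
pop() removes 8 → [4, 9, 0]
pop() removes 0 → [4, 9]
insert 3 at 0 → [3, 4, 9]
sum = 16

16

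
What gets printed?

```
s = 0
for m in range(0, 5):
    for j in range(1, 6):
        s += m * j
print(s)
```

150

m=0,j=1: s = 0+0 = 0
m=0,j=2: s = 0+0 = 0
m=0,j=3: s = 0+0 = 0
m=0,j=4: s = 0+0 = 0
m=0,j=5: s = 0+0 = 0
m=1,j=1: s = 0+1 = 1
m=1,j=2: s = 1+2 = 3
m=1,j=3: s = 3+3 = 6
m=1,j=4: s = 6+4 = 10
m=1,j=5: s = 10+5 = 15
m=2,j=1: s = 15+2 = 17
m=2,j=2: s = 17+4 = 21
m=2,j=3: s = 21+6 = 27
m=2,j=4: s = 27+8 = 35
m=2,j=5: s = 35+10 = 45
m=3,j=1: s = 45+3 = 48
m=3,j=2: s = 48+6 = 54
m=3,j=3: s = 54+9 = 63
m=3,j=4: s = 63+12 = 75
m=3,j=5: s = 75+15 = 90
m=4,j=1: s = 90+4 = 94
m=4,j=2: s = 94+8 = 102
m=4,j=3: s = 102+12 = 114
m=4,j=4: s = 114+16 = 130
m=4,j=5: s = 130+20 = 150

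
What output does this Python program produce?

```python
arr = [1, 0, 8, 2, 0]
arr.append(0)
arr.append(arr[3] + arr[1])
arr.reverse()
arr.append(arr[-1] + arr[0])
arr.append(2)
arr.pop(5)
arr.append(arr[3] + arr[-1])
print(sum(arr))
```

22

append 0 → [1, 0, 8, 2, 0, 0]
append arr[3]+arr[1] = 2+0 = 2 → [1, 0, 8, 2, 0, 0, 2]
reverse → [2, 0, 0, 2, 8, 0, 1]
append arr[-1]+arr[0] = 1+2 = 3 → [2, 0, 0, 2, 8, 0, 1, 3]
append 2 → [2, 0, 0, 2, 8, 0, 1, 3, 2]
pop(5) removes 0 → [2, 0, 0, 2, 8, 1, 3, 2]
append arr[3]+arr[-1] = 2+2 = 4 → [2, 0, 0, 2, 8, 1, 3, 2, 4]
sum = 22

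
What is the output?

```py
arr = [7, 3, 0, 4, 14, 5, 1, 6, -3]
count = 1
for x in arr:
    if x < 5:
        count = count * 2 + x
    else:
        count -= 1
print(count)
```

53

x=7: not <5, count = 1-1 = 0
x=3: <5, count = 0*2+3 = 3
x=0: <5, count = 3*2+0 = 6
x=4: <5, count = 6*2+4 = 16
x=14: not <5, count = 16-1 = 15
x=5: not <5, count = 15-1 = 14
x=1: <5, count = 14*2+1 = 29
x=6: not <5, count = 29-1 = 28
x=-3: <5, count = 28*2+(-3) = 53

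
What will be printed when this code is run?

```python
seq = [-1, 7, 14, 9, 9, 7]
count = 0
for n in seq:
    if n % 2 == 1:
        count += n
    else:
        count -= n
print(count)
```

n=-1: odd, count = 0+(-1) = -1
n=7: odd, count = (-1)+7 = 6
n=14: not odd, count = 6-14 = -8
n=9: odd, count = (-8)+9 = 1
n=9: odd, count = 1+9 = 10
n=7: odd, count = 10+7 = 17

17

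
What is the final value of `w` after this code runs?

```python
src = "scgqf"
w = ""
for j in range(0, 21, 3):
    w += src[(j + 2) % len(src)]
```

'gsqcfgs'

j=0: add src[2]='g' → 'g'
j=3: add src[0]='s' → 'gs'
j=6: add src[3]='q' → 'gsq'
j=9: add src[1]='c' → 'gsqc'
j=12: add src[4]='f' → 'gsqcf'
j=15: add src[2]='g' → 'gsqcfg'
j=18: add src[0]='s' → 'gsqcfgs'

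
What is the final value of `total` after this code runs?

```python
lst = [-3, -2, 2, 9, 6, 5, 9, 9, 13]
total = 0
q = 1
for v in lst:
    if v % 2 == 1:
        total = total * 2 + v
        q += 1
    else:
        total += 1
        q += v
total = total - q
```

222

v=-3: odd, total = 0*2+(-3) = -3; q=2
v=-2: not odd, total = (-3)+1 = -2; q=0
v=2: not odd, total = (-2)+1 = -1; q=2
v=9: odd, total = (-1)*2+9 = 7; q=3
v=6: not odd, total = 7+1 = 8; q=9
v=5: odd, total = 8*2+5 = 21; q=10
v=9: odd, total = 21*2+9 = 51; q=11
v=9: odd, total = 51*2+9 = 111; q=12
v=13: odd, total = 111*2+13 = 235; q=13
total-q = 235-13 = 222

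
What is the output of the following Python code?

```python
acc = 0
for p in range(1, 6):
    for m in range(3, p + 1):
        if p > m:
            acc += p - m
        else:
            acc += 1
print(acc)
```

p=3,m=3: not 3>3, acc = 0+1 = 1
p=4,m=3: 4>3, acc = 1+1 = 2
p=4,m=4: not 4>4, acc = 2+1 = 3
p=5,m=3: 5>3, acc = 3+2 = 5
p=5,m=4: 5>4, acc = 5+1 = 6
p=5,m=5: not 5>5, acc = 6+1 = 7

7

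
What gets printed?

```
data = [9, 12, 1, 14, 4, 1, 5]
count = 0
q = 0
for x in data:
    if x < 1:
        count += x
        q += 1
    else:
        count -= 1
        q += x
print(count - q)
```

x=9: not <1, count = 0-1 = -1; q=9
x=12: not <1, count = (-1)-1 = -2; q=21
x=1: not <1, count = (-2)-1 = -3; q=22
x=14: not <1, count = (-3)-1 = -4; q=36
x=4: not <1, count = (-4)-1 = -5; q=40
x=1: not <1, count = (-5)-1 = -6; q=41
x=5: not <1, count = (-6)-1 = -7; q=46
count-q = (-7)-46 = -53

-53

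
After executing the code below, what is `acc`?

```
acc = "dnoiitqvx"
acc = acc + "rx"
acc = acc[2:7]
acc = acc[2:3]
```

+ 'rx' → 'dnoiitqvxrx'
slice [2:7] → 'oiitq'
slice [2:3] → 'i'

'i'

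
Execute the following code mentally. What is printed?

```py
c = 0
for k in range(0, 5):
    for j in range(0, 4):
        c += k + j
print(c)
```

70

k=0,j=0: c = 0+0 = 0
k=0,j=1: c = 0+1 = 1
k=0,j=2: c = 1+2 = 3
k=0,j=3: c = 3+3 = 6
k=1,j=0: c = 6+1 = 7
k=1,j=1: c = 7+2 = 9
k=1,j=2: c = 9+3 = 12
k=1,j=3: c = 12+4 = 16
k=2,j=0: c = 16+2 = 18
k=2,j=1: c = 18+3 = 21
k=2,j=2: c = 21+4 = 25
k=2,j=3: c = 25+5 = 30
k=3,j=0: c = 30+3 = 33
k=3,j=1: c = 33+4 = 37
k=3,j=2: c = 37+5 = 42
k=3,j=3: c = 42+6 = 48
k=4,j=0: c = 48+4 = 52
k=4,j=1: c = 52+5 = 57
k=4,j=2: c = 57+6 = 63
k=4,j=3: c = 63+7 = 70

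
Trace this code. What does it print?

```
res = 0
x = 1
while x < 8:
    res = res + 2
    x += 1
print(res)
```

14

x=1: res = 0+2 = 2
x=2: res = 2+2 = 4
x=3: res = 4+2 = 6
x=4: res = 6+2 = 8
x=5: res = 8+2 = 10
x=6: res = 10+2 = 12
x=7: res = 12+2 = 14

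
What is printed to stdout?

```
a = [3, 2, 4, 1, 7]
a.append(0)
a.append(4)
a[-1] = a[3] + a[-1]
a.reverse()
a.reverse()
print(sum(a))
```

22

append 0 → [3, 2, 4, 1, 7, 0]
append 4 → [3, 2, 4, 1, 7, 0, 4]
a[-1] = a[3]+a[-1] = 1+4 = 5 → [3, 2, 4, 1, 7, 0, 5]
reverse → [5, 0, 7, 1, 4, 2, 3]
reverse → [3, 2, 4, 1, 7, 0, 5]
sum = 22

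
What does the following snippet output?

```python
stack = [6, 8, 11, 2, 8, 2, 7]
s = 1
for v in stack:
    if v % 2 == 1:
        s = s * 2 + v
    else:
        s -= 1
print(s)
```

v=6: not odd, s = 1-1 = 0
v=8: not odd, s = 0-1 = -1
v=11: odd, s = (-1)*2+11 = 9
v=2: not odd, s = 9-1 = 8
v=8: not odd, s = 8-1 = 7
v=2: not odd, s = 7-1 = 6
v=7: odd, s = 6*2+7 = 19

19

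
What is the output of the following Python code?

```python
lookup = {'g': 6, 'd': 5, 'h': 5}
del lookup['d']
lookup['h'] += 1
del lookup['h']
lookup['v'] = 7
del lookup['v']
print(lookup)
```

del 'd' → {'g': 6, 'h': 5}
lookup['h'] = 5+1 = 6 → {'g': 6, 'h': 6}
del 'h' → {'g': 6}
lookup['v'] = 7 → {'g': 6, 'v': 7}
del 'v' → {'g': 6}

{'g': 6}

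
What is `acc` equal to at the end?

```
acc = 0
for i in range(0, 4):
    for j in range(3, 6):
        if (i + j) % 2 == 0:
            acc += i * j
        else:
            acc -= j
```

i=0,j=3: odd sum, acc = 0-3 = -3
i=0,j=4: even sum, acc = (-3)+0 = -3
i=0,j=5: odd sum, acc = (-3)-5 = -8
i=1,j=3: even sum, acc = (-8)+3 = -5
i=1,j=4: odd sum, acc = (-5)-4 = -9
i=1,j=5: even sum, acc = (-9)+5 = -4
i=2,j=3: odd sum, acc = (-4)-3 = -7
i=2,j=4: even sum, acc = (-7)+8 = 1
i=2,j=5: odd sum, acc = 1-5 = -4
i=3,j=3: even sum, acc = (-4)+9 = 5
i=3,j=4: odd sum, acc = 5-4 = 1
i=3,j=5: even sum, acc = 1+15 = 16

16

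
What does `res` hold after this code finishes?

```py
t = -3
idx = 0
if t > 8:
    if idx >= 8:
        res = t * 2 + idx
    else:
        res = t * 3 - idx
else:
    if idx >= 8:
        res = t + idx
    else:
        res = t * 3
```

-9

t=-3, idx=0
t > 8 is False; idx >= 8 is False
→ res = t * 3 = -9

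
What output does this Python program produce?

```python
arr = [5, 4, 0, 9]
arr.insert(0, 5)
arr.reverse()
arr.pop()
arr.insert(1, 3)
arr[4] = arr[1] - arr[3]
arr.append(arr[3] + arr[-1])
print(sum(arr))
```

18

insert 5 at 0 → [5, 5, 4, 0, 9]
reverse → [9, 0, 4, 5, 5]
pop() removes 5 → [9, 0, 4, 5]
insert 3 at 1 → [9, 3, 0, 4, 5]
arr[4] = arr[1]-arr[3] = 3-4 = -1 → [9, 3, 0, 4, -1]
append arr[3]+arr[-1] = 4+(-1) = 3 → [9, 3, 0, 4, -1, 3]
sum = 18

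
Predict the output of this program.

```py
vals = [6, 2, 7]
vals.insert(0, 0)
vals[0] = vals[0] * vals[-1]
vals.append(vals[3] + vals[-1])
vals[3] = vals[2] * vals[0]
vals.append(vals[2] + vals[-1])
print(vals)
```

insert 0 at 0 → [0, 6, 2, 7]
vals[0] = vals[0]*vals[-1] = 0*7 = 0 → [0, 6, 2, 7]
append vals[3]+vals[-1] = 7+7 = 14 → [0, 6, 2, 7, 14]
vals[3] = vals[2]*vals[0] = 2*0 = 0 → [0, 6, 2, 0, 14]
append vals[2]+vals[-1] = 2+14 = 16 → [0, 6, 2, 0, 14, 16]

[0, 6, 2, 0, 14, 16]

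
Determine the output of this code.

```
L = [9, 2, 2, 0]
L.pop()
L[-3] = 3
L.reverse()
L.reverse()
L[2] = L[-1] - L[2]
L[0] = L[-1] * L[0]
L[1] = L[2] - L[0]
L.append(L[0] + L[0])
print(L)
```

pop() removes 0 → [9, 2, 2]
L[-3] = 3 → [3, 2, 2]
reverse → [2, 2, 3]
reverse → [3, 2, 2]
L[2] = L[-1]-L[2] = 2-2 = 0 → [3, 2, 0]
L[0] = L[-1]*L[0] = 0*3 = 0 → [0, 2, 0]
L[1] = L[2]-L[0] = 0-0 = 0 → [0, 0, 0]
append L[0]+L[0] = 0+0 = 0 → [0, 0, 0, 0]

[0, 0, 0, 0]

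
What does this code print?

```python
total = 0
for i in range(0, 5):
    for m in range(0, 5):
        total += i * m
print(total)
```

100

i=0,m=0: total = 0+0 = 0
i=0,m=1: total = 0+0 = 0
i=0,m=2: total = 0+0 = 0
i=0,m=3: total = 0+0 = 0
i=0,m=4: total = 0+0 = 0
i=1,m=0: total = 0+0 = 0
i=1,m=1: total = 0+1 = 1
i=1,m=2: total = 1+2 = 3
i=1,m=3: total = 3+3 = 6
i=1,m=4: total = 6+4 = 10
i=2,m=0: total = 10+0 = 10
i=2,m=1: total = 10+2 = 12
i=2,m=2: total = 12+4 = 16
i=2,m=3: total = 16+6 = 22
i=2,m=4: total = 22+8 = 30
i=3,m=0: total = 30+0 = 30
i=3,m=1: total = 30+3 = 33
i=3,m=2: total = 33+6 = 39
i=3,m=3: total = 39+9 = 48
i=3,m=4: total = 48+12 = 60
i=4,m=0: total = 60+0 = 60
i=4,m=1: total = 60+4 = 64
i=4,m=2: total = 64+8 = 72
i=4,m=3: total = 72+12 = 84
i=4,m=4: total = 84+16 = 100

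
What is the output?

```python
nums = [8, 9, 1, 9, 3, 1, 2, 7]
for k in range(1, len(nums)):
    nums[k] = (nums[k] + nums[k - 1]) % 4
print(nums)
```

k=1: nums[1] = (9+8)%4 = 1 → [8, 1, 1, 9, 3, 1, 2, 7]
k=2: nums[2] = (1+1)%4 = 2 → [8, 1, 2, 9, 3, 1, 2, 7]
k=3: nums[3] = (9+2)%4 = 3 → [8, 1, 2, 3, 3, 1, 2, 7]
k=4: nums[4] = (3+3)%4 = 2 → [8, 1, 2, 3, 2, 1, 2, 7]
k=5: nums[5] = (1+2)%4 = 3 → [8, 1, 2, 3, 2, 3, 2, 7]
k=6: nums[6] = (2+3)%4 = 1 → [8, 1, 2, 3, 2, 3, 1, 7]
k=7: nums[7] = (7+1)%4 = 0 → [8, 1, 2, 3, 2, 3, 1, 0]

[8, 1, 2, 3, 2, 3, 1, 0]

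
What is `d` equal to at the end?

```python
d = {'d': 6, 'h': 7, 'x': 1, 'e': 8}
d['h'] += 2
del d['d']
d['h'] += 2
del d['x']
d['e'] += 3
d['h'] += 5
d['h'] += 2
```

d['h'] = 7+2 = 9 → {'d': 6, 'h': 9, 'x': 1, 'e': 8}
del 'd' → {'h': 9, 'x': 1, 'e': 8}
d['h'] = 9+2 = 11 → {'h': 11, 'x': 1, 'e': 8}
del 'x' → {'h': 11, 'e': 8}
d['e'] = 8+3 = 11 → {'h': 11, 'e': 11}
d['h'] = 11+5 = 16 → {'h': 16, 'e': 11}
d['h'] = 16+2 = 18 → {'h': 18, 'e': 11}

{'h': 18, 'e': 11}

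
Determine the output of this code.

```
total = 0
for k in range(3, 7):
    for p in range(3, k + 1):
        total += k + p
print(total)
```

k=3,p=3: total = 0+6 = 6
k=4,p=3: total = 6+7 = 13
k=4,p=4: total = 13+8 = 21
k=5,p=3: total = 21+8 = 29
k=5,p=4: total = 29+9 = 38
k=5,p=5: total = 38+10 = 48
k=6,p=3: total = 48+9 = 57
k=6,p=4: total = 57+10 = 67
k=6,p=5: total = 67+11 = 78
k=6,p=6: total = 78+12 = 90

90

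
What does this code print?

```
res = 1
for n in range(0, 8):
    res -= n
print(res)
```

n=0: res = 1-0 = 1
n=1: res = 1-1 = 0
n=2: res = 0-2 = -2
n=3: res = (-2)-3 = -5
n=4: res = (-5)-4 = -9
n=5: res = (-9)-5 = -14
n=6: res = (-14)-6 = -20
n=7: res = (-20)-7 = -27

-27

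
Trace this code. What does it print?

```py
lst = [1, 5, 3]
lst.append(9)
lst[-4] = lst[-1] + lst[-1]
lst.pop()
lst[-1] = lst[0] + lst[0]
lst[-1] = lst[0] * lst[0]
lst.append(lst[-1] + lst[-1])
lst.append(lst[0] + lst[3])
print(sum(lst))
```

append 9 → [1, 5, 3, 9]
lst[-4] = lst[-1]+lst[-1] = 9+9 = 18 → [18, 5, 3, 9]
pop() removes 9 → [18, 5, 3]
lst[-1] = lst[0]+lst[0] = 18+18 = 36 → [18, 5, 36]
lst[-1] = lst[0]*lst[0] = 18*18 = 324 → [18, 5, 324]
append lst[-1]+lst[-1] = 324+324 = 648 → [18, 5, 324, 648]
append lst[0]+lst[3] = 18+648 = 666 → [18, 5, 324, 648, 666]
sum = 1661

1661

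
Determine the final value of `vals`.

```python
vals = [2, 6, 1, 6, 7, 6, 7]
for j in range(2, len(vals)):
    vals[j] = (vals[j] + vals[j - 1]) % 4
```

j=2: vals[2] = (1+6)%4 = 3 → [2, 6, 3, 6, 7, 6, 7]
j=3: vals[3] = (6+3)%4 = 1 → [2, 6, 3, 1, 7, 6, 7]
j=4: vals[4] = (7+1)%4 = 0 → [2, 6, 3, 1, 0, 6, 7]
j=5: vals[5] = (6+0)%4 = 2 → [2, 6, 3, 1, 0, 2, 7]
j=6: vals[6] = (7+2)%4 = 1 → [2, 6, 3, 1, 0, 2, 1]

[2, 6, 3, 1, 0, 2, 1]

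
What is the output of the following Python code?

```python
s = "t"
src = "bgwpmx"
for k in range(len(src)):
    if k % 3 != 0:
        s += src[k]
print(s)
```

k=0: skip
k=1: add 'g' → 'tg'
k=2: add 'w' → 'tgw'
k=3: skip
k=4: add 'm' → 'tgwm'
k=5: add 'x' → 'tgwmx'

tgwmx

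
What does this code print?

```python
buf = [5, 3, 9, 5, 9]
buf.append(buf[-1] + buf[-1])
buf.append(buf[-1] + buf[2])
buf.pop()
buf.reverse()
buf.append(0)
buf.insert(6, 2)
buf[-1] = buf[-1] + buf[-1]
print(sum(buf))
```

51

append buf[-1]+buf[-1] = 9+9 = 18 → [5, 3, 9, 5, 9, 18]
append buf[-1]+buf[2] = 18+9 = 27 → [5, 3, 9, 5, 9, 18, 27]
pop() removes 27 → [5, 3, 9, 5, 9, 18]
reverse → [18, 9, 5, 9, 3, 5]
append 0 → [18, 9, 5, 9, 3, 5, 0]
insert 2 at 6 → [18, 9, 5, 9, 3, 5, 2, 0]
buf[-1] = buf[-1]+buf[-1] = 0+0 = 0 → [18, 9, 5, 9, 3, 5, 2, 0]
sum = 51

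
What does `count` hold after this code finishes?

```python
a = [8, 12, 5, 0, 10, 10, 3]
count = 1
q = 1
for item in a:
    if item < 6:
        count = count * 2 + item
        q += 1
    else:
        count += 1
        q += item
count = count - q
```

item=8: not <6, count = 1+1 = 2; q=9
item=12: not <6, count = 2+1 = 3; q=21
item=5: <6, count = 3*2+5 = 11; q=22
item=0: <6, count = 11*2+0 = 22; q=23
item=10: not <6, count = 22+1 = 23; q=33
item=10: not <6, count = 23+1 = 24; q=43
item=3: <6, count = 24*2+3 = 51; q=44
count-q = 51-44 = 7

7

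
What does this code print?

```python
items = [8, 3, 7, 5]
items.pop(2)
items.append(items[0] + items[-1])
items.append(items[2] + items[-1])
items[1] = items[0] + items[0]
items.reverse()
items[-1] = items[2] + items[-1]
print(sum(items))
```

65

pop(2) removes 7 → [8, 3, 5]
append items[0]+items[-1] = 8+5 = 13 → [8, 3, 5, 13]
append items[2]+items[-1] = 5+13 = 18 → [8, 3, 5, 13, 18]
items[1] = items[0]+items[0] = 8+8 = 16 → [8, 16, 5, 13, 18]
reverse → [18, 13, 5, 16, 8]
items[-1] = items[2]+items[-1] = 5+8 = 13 → [18, 13, 5, 16, 13]
sum = 65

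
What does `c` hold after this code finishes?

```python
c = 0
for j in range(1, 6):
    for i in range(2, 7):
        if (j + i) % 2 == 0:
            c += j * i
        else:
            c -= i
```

j=1,i=2: odd sum, c = 0-2 = -2
j=1,i=3: even sum, c = (-2)+3 = 1
j=1,i=4: odd sum, c = 1-4 = -3
j=1,i=5: even sum, c = (-3)+5 = 2
j=1,i=6: odd sum, c = 2-6 = -4
j=2,i=2: even sum, c = (-4)+4 = 0
j=2,i=3: odd sum, c = 0-3 = -3
j=2,i=4: even sum, c = (-3)+8 = 5
j=2,i=5: odd sum, c = 5-5 = 0
j=2,i=6: even sum, c = 0+12 = 12
j=3,i=2: odd sum, c = 12-2 = 10
j=3,i=3: even sum, c = 10+9 = 19
j=3,i=4: odd sum, c = 19-4 = 15
j=3,i=5: even sum, c = 15+15 = 30
j=3,i=6: odd sum, c = 30-6 = 24
j=4,i=2: even sum, c = 24+8 = 32
j=4,i=3: odd sum, c = 32-3 = 29
j=4,i=4: even sum, c = 29+16 = 45
j=4,i=5: odd sum, c = 45-5 = 40
j=4,i=6: even sum, c = 40+24 = 64
j=5,i=2: odd sum, c = 64-2 = 62
j=5,i=3: even sum, c = 62+15 = 77
j=5,i=4: odd sum, c = 77-4 = 73
j=5,i=5: even sum, c = 73+25 = 98
j=5,i=6: odd sum, c = 98-6 = 92

92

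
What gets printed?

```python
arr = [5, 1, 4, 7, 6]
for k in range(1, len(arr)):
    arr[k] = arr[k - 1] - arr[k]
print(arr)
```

[5, 4, 0, -7, -13]

k=1: arr[1] = 5-1 = 4 → [5, 4, 4, 7, 6]
k=2: arr[2] = 4-4 = 0 → [5, 4, 0, 7, 6]
k=3: arr[3] = 0-7 = -7 → [5, 4, 0, -7, 6]
k=4: arr[4] = (-7)-6 = -13 → [5, 4, 0, -7, -13]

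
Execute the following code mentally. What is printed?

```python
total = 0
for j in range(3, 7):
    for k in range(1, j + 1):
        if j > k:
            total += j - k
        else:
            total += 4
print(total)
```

j=3,k=1: 3>1, total = 0+2 = 2
j=3,k=2: 3>2, total = 2+1 = 3
j=3,k=3: not 3>3, total = 3+4 = 7
j=4,k=1: 4>1, total = 7+3 = 10
j=4,k=2: 4>2, total = 10+2 = 12
j=4,k=3: 4>3, total = 12+1 = 13
j=4,k=4: not 4>4, total = 13+4 = 17
j=5,k=1: 5>1, total = 17+4 = 21
j=5,k=2: 5>2, total = 21+3 = 24
j=5,k=3: 5>3, total = 24+2 = 26
j=5,k=4: 5>4, total = 26+1 = 27
j=5,k=5: not 5>5, total = 27+4 = 31
j=6,k=1: 6>1, total = 31+5 = 36
j=6,k=2: 6>2, total = 36+4 = 40
j=6,k=3: 6>3, total = 40+3 = 43
j=6,k=4: 6>4, total = 43+2 = 45
j=6,k=5: 6>5, total = 45+1 = 46
j=6,k=6: not 6>6, total = 46+4 = 50

50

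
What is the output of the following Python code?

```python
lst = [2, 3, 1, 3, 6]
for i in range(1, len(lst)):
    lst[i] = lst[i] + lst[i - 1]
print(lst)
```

i=1: lst[1] = 3+2 = 5 → [2, 5, 1, 3, 6]
i=2: lst[2] = 1+5 = 6 → [2, 5, 6, 3, 6]
i=3: lst[3] = 3+6 = 9 → [2, 5, 6, 9, 6]
i=4: lst[4] = 6+9 = 15 → [2, 5, 6, 9, 15]

[2, 5, 6, 9, 15]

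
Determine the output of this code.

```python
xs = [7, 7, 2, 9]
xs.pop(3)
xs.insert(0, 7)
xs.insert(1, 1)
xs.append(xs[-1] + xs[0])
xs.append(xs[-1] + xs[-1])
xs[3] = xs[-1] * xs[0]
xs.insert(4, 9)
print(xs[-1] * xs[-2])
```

162

pop(3) removes 9 → [7, 7, 2]
insert 7 at 0 → [7, 7, 7, 2]
insert 1 at 1 → [7, 1, 7, 7, 2]
append xs[-1]+xs[0] = 2+7 = 9 → [7, 1, 7, 7, 2, 9]
append xs[-1]+xs[-1] = 9+9 = 18 → [7, 1, 7, 7, 2, 9, 18]
xs[3] = xs[-1]*xs[0] = 18*7 = 126 → [7, 1, 7, 126, 2, 9, 18]
insert 9 at 4 → [7, 1, 7, 126, 9, 2, 9, 18]
xs[-1]*xs[-2] = 18*9 = 162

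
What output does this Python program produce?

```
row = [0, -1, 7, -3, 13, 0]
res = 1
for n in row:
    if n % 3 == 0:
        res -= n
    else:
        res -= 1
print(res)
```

n=0: %3==0, res = 1-0 = 1
n=-1: not %3==0, res = 1-1 = 0
n=7: not %3==0, res = 0-1 = -1
n=-3: %3==0, res = (-1)-(-3) = 2
n=13: not %3==0, res = 2-1 = 1
n=0: %3==0, res = 1-0 = 1

1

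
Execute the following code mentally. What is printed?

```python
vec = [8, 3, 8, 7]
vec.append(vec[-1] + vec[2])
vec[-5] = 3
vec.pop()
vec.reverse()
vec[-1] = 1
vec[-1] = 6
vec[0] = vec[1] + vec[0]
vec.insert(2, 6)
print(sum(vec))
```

38

append vec[-1]+vec[2] = 7+8 = 15 → [8, 3, 8, 7, 15]
vec[-5] = 3 → [3, 3, 8, 7, 15]
pop() removes 15 → [3, 3, 8, 7]
reverse → [7, 8, 3, 3]
vec[-1] = 1 → [7, 8, 3, 1]
vec[-1] = 6 → [7, 8, 3, 6]
vec[0] = vec[1]+vec[0] = 8+7 = 15 → [15, 8, 3, 6]
insert 6 at 2 → [15, 8, 6, 3, 6]
sum = 38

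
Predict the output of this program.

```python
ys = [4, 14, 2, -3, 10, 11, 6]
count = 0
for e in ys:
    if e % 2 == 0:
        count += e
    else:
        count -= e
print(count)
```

e=4: even, count = 0+4 = 4
e=14: even, count = 4+14 = 18
e=2: even, count = 18+2 = 20
e=-3: not even, count = 20-(-3) = 23
e=10: even, count = 23+10 = 33
e=11: not even, count = 33-11 = 22
e=6: even, count = 22+6 = 28

28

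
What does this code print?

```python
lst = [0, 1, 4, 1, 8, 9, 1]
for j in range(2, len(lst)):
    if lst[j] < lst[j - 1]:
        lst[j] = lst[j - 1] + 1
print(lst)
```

j=2: 4>=1, unchanged → [0, 1, 4, 1, 8, 9, 1]
j=3: 1<4, lst[3] = 4+1 = 5 → [0, 1, 4, 5, 8, 9, 1]
j=4: 8>=5, unchanged → [0, 1, 4, 5, 8, 9, 1]
j=5: 9>=8, unchanged → [0, 1, 4, 5, 8, 9, 1]
j=6: 1<9, lst[6] = 9+1 = 10 → [0, 1, 4, 5, 8, 9, 10]

[0, 1, 4, 5, 8, 9, 10]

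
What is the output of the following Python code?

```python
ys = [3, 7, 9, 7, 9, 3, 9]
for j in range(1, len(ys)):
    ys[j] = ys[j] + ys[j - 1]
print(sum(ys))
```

j=1: ys[1] = 7+3 = 10 → [3, 10, 9, 7, 9, 3, 9]
j=2: ys[2] = 9+10 = 19 → [3, 10, 19, 7, 9, 3, 9]
j=3: ys[3] = 7+19 = 26 → [3, 10, 19, 26, 9, 3, 9]
j=4: ys[4] = 9+26 = 35 → [3, 10, 19, 26, 35, 3, 9]
j=5: ys[5] = 3+35 = 38 → [3, 10, 19, 26, 35, 38, 9]
j=6: ys[6] = 9+38 = 47 → [3, 10, 19, 26, 35, 38, 47]
sum = 178

178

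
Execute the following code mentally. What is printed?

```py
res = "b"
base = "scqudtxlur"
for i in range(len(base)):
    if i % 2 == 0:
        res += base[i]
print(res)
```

bsqdxu

i=0: add 's' → 'bs'
i=1: skip
i=2: add 'q' → 'bsq'
i=3: skip
i=4: add 'd' → 'bsqd'
i=5: skip
i=6: add 'x' → 'bsqdx'
i=7: skip
i=8: add 'u' → 'bsqdxu'
i=9: skip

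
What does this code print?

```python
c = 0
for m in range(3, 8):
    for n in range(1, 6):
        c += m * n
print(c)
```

375

m=3,n=1: c = 0+3 = 3
m=3,n=2: c = 3+6 = 9
m=3,n=3: c = 9+9 = 18
m=3,n=4: c = 18+12 = 30
m=3,n=5: c = 30+15 = 45
m=4,n=1: c = 45+4 = 49
m=4,n=2: c = 49+8 = 57
m=4,n=3: c = 57+12 = 69
m=4,n=4: c = 69+16 = 85
m=4,n=5: c = 85+20 = 105
m=5,n=1: c = 105+5 = 110
m=5,n=2: c = 110+10 = 120
m=5,n=3: c = 120+15 = 135
m=5,n=4: c = 135+20 = 155
m=5,n=5: c = 155+25 = 180
m=6,n=1: c = 180+6 = 186
m=6,n=2: c = 186+12 = 198
m=6,n=3: c = 198+18 = 216
m=6,n=4: c = 216+24 = 240
m=6,n=5: c = 240+30 = 270
m=7,n=1: c = 270+7 = 277
m=7,n=2: c = 277+14 = 291
m=7,n=3: c = 291+21 = 312
m=7,n=4: c = 312+28 = 340
m=7,n=5: c = 340+35 = 375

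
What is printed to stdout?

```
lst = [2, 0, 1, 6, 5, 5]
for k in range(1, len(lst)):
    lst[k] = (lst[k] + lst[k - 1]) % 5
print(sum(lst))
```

19

k=1: lst[1] = (0+2)%5 = 2 → [2, 2, 1, 6, 5, 5]
k=2: lst[2] = (1+2)%5 = 3 → [2, 2, 3, 6, 5, 5]
k=3: lst[3] = (6+3)%5 = 4 → [2, 2, 3, 4, 5, 5]
k=4: lst[4] = (5+4)%5 = 4 → [2, 2, 3, 4, 4, 5]
k=5: lst[5] = (5+4)%5 = 4 → [2, 2, 3, 4, 4, 4]
sum = 19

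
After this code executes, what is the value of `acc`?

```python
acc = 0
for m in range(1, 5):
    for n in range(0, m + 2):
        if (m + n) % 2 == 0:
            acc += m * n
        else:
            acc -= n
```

m=1,n=0: odd sum, acc = 0-0 = 0
m=1,n=1: even sum, acc = 0+1 = 1
m=1,n=2: odd sum, acc = 1-2 = -1
m=2,n=0: even sum, acc = (-1)+0 = -1
m=2,n=1: odd sum, acc = (-1)-1 = -2
m=2,n=2: even sum, acc = (-2)+4 = 2
m=2,n=3: odd sum, acc = 2-3 = -1
m=3,n=0: odd sum, acc = (-1)-0 = -1
m=3,n=1: even sum, acc = (-1)+3 = 2
m=3,n=2: odd sum, acc = 2-2 = 0
m=3,n=3: even sum, acc = 0+9 = 9
m=3,n=4: odd sum, acc = 9-4 = 5
m=4,n=0: even sum, acc = 5+0 = 5
m=4,n=1: odd sum, acc = 5-1 = 4
m=4,n=2: even sum, acc = 4+8 = 12
m=4,n=3: odd sum, acc = 12-3 = 9
m=4,n=4: even sum, acc = 9+16 = 25
m=4,n=5: odd sum, acc = 25-5 = 20

20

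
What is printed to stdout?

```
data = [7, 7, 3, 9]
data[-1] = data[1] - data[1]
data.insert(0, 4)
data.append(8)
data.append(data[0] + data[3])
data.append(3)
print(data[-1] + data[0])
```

data[-1] = data[1]-data[1] = 7-7 = 0 → [7, 7, 3, 0]
insert 4 at 0 → [4, 7, 7, 3, 0]
append 8 → [4, 7, 7, 3, 0, 8]
append data[0]+data[3] = 4+3 = 7 → [4, 7, 7, 3, 0, 8, 7]
append 3 → [4, 7, 7, 3, 0, 8, 7, 3]
data[-1]+data[0] = 3+4 = 7

7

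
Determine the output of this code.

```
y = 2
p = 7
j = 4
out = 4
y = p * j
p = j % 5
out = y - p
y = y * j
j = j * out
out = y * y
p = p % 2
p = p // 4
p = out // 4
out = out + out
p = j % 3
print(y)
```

y = 7*4 = 28
p = 4%5 = 4
out = 28-4 = 24
y = 28*4 = 112
j = 4*24 = 96
out = 112*112 = 12544
p = 4%2 = 0
p = 0//4 = 0
p = 12544//4 = 3136
out = 12544+12544 = 25088
p = 96%3 = 0

112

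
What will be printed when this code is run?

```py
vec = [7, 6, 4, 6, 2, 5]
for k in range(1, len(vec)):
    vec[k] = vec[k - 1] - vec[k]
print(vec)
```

[7, 1, -3, -9, -11, -16]

k=1: vec[1] = 7-6 = 1 → [7, 1, 4, 6, 2, 5]
k=2: vec[2] = 1-4 = -3 → [7, 1, -3, 6, 2, 5]
k=3: vec[3] = (-3)-6 = -9 → [7, 1, -3, -9, 2, 5]
k=4: vec[4] = (-9)-2 = -11 → [7, 1, -3, -9, -11, 5]
k=5: vec[5] = (-11)-5 = -16 → [7, 1, -3, -9, -11, -16]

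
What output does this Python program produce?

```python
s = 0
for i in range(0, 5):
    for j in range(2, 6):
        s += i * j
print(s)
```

140

i=0,j=2: s = 0+0 = 0
i=0,j=3: s = 0+0 = 0
i=0,j=4: s = 0+0 = 0
i=0,j=5: s = 0+0 = 0
i=1,j=2: s = 0+2 = 2
i=1,j=3: s = 2+3 = 5
i=1,j=4: s = 5+4 = 9
i=1,j=5: s = 9+5 = 14
i=2,j=2: s = 14+4 = 18
i=2,j=3: s = 18+6 = 24
i=2,j=4: s = 24+8 = 32
i=2,j=5: s = 32+10 = 42
i=3,j=2: s = 42+6 = 48
i=3,j=3: s = 48+9 = 57
i=3,j=4: s = 57+12 = 69
i=3,j=5: s = 69+15 = 84
i=4,j=2: s = 84+8 = 92
i=4,j=3: s = 92+12 = 104
i=4,j=4: s = 104+16 = 120
i=4,j=5: s = 120+20 = 140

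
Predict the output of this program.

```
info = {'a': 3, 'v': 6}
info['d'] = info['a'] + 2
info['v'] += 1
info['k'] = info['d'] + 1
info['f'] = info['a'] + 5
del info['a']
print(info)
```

{'v': 7, 'd': 5, 'k': 6, 'f': 8}

info['d'] = info['a']+2 = 5 → {'a': 3, 'v': 6, 'd': 5}
info['v'] = 6+1 = 7 → {'a': 3, 'v': 7, 'd': 5}
info['k'] = info['d']+1 = 6 → {'a': 3, 'v': 7, 'd': 5, 'k': 6}
info['f'] = info['a']+5 = 8 → {'a': 3, 'v': 7, 'd': 5, 'k': 6, 'f': 8}
del 'a' → {'v': 7, 'd': 5, 'k': 6, 'f': 8}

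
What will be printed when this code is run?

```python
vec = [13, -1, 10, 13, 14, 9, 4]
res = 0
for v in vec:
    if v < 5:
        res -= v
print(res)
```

v=13: not <5
v=-1: <5, res = 0-(-1) = 1
v=10: not <5
v=13: not <5
v=14: not <5
v=9: not <5
v=4: <5, res = 1-4 = -3

-3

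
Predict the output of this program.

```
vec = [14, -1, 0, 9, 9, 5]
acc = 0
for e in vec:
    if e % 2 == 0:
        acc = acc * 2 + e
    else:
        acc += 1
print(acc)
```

33

e=14: even, acc = 0*2+14 = 14
e=-1: not even, acc = 14+1 = 15
e=0: even, acc = 15*2+0 = 30
e=9: not even, acc = 30+1 = 31
e=9: not even, acc = 31+1 = 32
e=5: not even, acc = 32+1 = 33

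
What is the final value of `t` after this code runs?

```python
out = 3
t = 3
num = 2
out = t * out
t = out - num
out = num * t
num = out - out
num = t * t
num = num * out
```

out = 3*3 = 9
t = 9-2 = 7
out = 2*7 = 14
num = 14-14 = 0
num = 7*7 = 49
num = 49*14 = 686

7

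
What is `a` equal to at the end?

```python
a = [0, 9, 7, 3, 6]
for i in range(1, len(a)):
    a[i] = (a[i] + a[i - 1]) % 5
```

[0, 4, 1, 4, 0]

i=1: a[1] = (9+0)%5 = 4 → [0, 4, 7, 3, 6]
i=2: a[2] = (7+4)%5 = 1 → [0, 4, 1, 3, 6]
i=3: a[3] = (3+1)%5 = 4 → [0, 4, 1, 4, 6]
i=4: a[4] = (6+4)%5 = 0 → [0, 4, 1, 4, 0]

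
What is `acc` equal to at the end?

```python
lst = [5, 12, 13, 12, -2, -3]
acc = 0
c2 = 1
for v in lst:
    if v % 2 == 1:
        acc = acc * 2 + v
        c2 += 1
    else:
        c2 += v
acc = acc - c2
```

17

v=5: odd, acc = 0*2+5 = 5; c2=2
v=12: not odd; c2=14
v=13: odd, acc = 5*2+13 = 23; c2=15
v=12: not odd; c2=27
v=-2: not odd; c2=25
v=-3: odd, acc = 23*2+(-3) = 43; c2=26
acc-c2 = 43-26 = 17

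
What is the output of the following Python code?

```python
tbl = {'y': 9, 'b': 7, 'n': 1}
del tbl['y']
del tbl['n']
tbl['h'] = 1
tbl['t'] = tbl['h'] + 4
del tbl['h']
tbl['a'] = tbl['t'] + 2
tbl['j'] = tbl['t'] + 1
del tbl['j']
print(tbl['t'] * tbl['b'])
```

del 'y' → {'b': 7, 'n': 1}
del 'n' → {'b': 7}
tbl['h'] = 1 → {'b': 7, 'h': 1}
tbl['t'] = tbl['h']+4 = 5 → {'b': 7, 'h': 1, 't': 5}
del 'h' → {'b': 7, 't': 5}
tbl['a'] = tbl['t']+2 = 7 → {'b': 7, 't': 5, 'a': 7}
tbl['j'] = tbl['t']+1 = 6 → {'b': 7, 't': 5, 'a': 7, 'j': 6}
del 'j' → {'b': 7, 't': 5, 'a': 7}
tbl['t']*tbl['b'] = 5*7 = 35

35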